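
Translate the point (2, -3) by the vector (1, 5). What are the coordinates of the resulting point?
(3, 2)

Translation by (1, 5):
x' = 2 + 1 = 3
y' = -3 + 5 = 2
Homogeneous matrix: [[1, 0, 1], [0, 1, 5], [0, 0, 1]]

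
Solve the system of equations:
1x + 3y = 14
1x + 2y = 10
x = 2, y = 4

Use elimination (row reduction):
Equation 1: 1x + 3y = 14.
Equation 2: 1x + 2y = 10.
Multiply Eq1 by 1 and Eq2 by 1: 1x + 3y = 14;  1x + 2y = 10.
Subtract: (-1)y = -4, so y = 4.
Back-substitute into Eq1: 1x + 3*(4) = 14, so x = 2.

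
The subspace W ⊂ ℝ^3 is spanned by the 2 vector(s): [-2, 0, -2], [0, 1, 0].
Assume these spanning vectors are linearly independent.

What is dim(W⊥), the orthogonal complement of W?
dim(W⊥) = 1

For any subspace W of ℝ^n, dim(W) + dim(W⊥) = n (the whole-space dimension).
Here the given 2 vectors are linearly independent, so dim(W) = 2.
Thus dim(W⊥) = n - dim(W) = 3 - 2 = 1.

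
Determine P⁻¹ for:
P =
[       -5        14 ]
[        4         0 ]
det(P) = -56
P⁻¹ =
[        0       1/4 ]
[     1/14      5/56 ]

For a 2×2 matrix P = [[a, b], [c, d]] with det(P) ≠ 0, P⁻¹ = (1/det(P)) * [[d, -b], [-c, a]].
det(P) = (-5)*(0) - (14)*(4) = 0 - 56 = -56.
P⁻¹ = (1/-56) * [[0, -14], [-4, -5]].
Dividing each entry by -56 and reducing:
P⁻¹ =
[        0       1/4 ]
[     1/14      5/56 ]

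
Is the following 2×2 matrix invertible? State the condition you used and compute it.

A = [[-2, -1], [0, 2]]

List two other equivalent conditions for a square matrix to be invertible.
Yes, invertible; det(A) = -4 ≠ 0. Equivalent conditions: rank(A) = 2; Ax = 0 has only the trivial solution; 0 is not an eigenvalue; the columns of A are linearly independent.

To check invertibility, compute det(A).
The given matrix is triangular, so det(A) equals the product of its diagonal entries = -4 ≠ 0.
Since det(A) ≠ 0, A is invertible.
Equivalent conditions for a square matrix A to be invertible:
- rank(A) = 2 (full rank).
- The homogeneous system Ax = 0 has only the trivial solution x = 0.
- 0 is not an eigenvalue of A.
- The columns (equivalently rows) of A are linearly independent.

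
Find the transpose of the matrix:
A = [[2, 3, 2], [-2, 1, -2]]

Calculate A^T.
[[2, -2], [3, 1], [2, -2]]

The transpose sends entry (i,j) to (j,i); rows become columns.
Row 0 of A: [2, 3, 2] -> column 0 of A^T.
Row 1 of A: [-2, 1, -2] -> column 1 of A^T.
A^T = [[2, -2], [3, 1], [2, -2]]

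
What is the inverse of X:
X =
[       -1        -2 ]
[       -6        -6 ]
det(X) = -6
X⁻¹ =
[        1      -1/3 ]
[       -1       1/6 ]

For a 2×2 matrix X = [[a, b], [c, d]] with det(X) ≠ 0, X⁻¹ = (1/det(X)) * [[d, -b], [-c, a]].
det(X) = (-1)*(-6) - (-2)*(-6) = 6 - 12 = -6.
X⁻¹ = (1/-6) * [[-6, 2], [6, -1]].
Dividing each entry by -6 and reducing:
X⁻¹ =
[        1      -1/3 ]
[       -1       1/6 ]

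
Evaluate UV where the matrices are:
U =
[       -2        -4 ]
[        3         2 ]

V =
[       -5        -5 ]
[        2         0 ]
UV =
[        2        10 ]
[      -11       -15 ]

Matrix multiplication: (UV)[i][j] = sum over k of U[i][k] * V[k][j].
  (UV)[0][0] = (-2)*(-5) + (-4)*(2) = 2
  (UV)[0][1] = (-2)*(-5) + (-4)*(0) = 10
  (UV)[1][0] = (3)*(-5) + (2)*(2) = -11
  (UV)[1][1] = (3)*(-5) + (2)*(0) = -15
UV =
[        2        10 ]
[      -11       -15 ]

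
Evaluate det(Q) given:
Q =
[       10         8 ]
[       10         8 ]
det(Q) = 0

For a 2×2 matrix [[a, b], [c, d]], det = a*d - b*c.
det(Q) = (10)*(8) - (8)*(10) = 80 - 80 = 0.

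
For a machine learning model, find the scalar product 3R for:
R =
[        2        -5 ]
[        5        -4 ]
3R =
[        6       -15 ]
[       15       -12 ]

Scalar multiplication is elementwise: (3R)[i][j] = 3 * R[i][j].
  (3R)[0][0] = 3 * (2) = 6
  (3R)[0][1] = 3 * (-5) = -15
  (3R)[1][0] = 3 * (5) = 15
  (3R)[1][1] = 3 * (-4) = -12
3R =
[        6       -15 ]
[       15       -12 ]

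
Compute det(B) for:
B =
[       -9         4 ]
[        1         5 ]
det(B) = -49

For a 2×2 matrix [[a, b], [c, d]], det = a*d - b*c.
det(B) = (-9)*(5) - (4)*(1) = -45 - 4 = -49.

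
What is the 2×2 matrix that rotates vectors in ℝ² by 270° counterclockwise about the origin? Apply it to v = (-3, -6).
R = [[0, 1], [-1, 0]]; R·v = (-6, 3)

A counterclockwise rotation by angle θ in ℝ² has matrix R(θ) = [[cos θ, -sin θ], [sin θ, cos θ]].
For θ = 270°: cos θ = 0, sin θ = -1.
R(270°) = [[0, 1], [-1, 0]].
R·v = [0·-3 + (1)·-6, -1·-3 + 0·-6] = (-6, 3).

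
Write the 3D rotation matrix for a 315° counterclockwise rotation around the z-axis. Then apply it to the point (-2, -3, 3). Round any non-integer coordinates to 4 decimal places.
R = [[√2/2, √2/2, 0], [-√2/2, √2/2, 0], [0, 0, 1]]; R·(-2, -3, 3) = (-3.5355, -0.7071, 3.0000)

Rotation matrix for 315° around z-axis:
cos(315°) = √2/2, sin(315°) = -√2/2
R = [[√2/2, √2/2, 0], [-√2/2, √2/2, 0], [0, 0, 1]]
Apply to (-2, -3, 3): R·[-2, -3, 3]ᵀ = (-3.5355, -0.7071, 3.0000)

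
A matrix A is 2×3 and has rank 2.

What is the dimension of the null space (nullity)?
1

The rank-nullity theorem for an m×n matrix states:
rank(A) + nullity(A) = n (the number of columns).
Here n = 3 and rank(A) = 2, so nullity(A) = 3 - 2 = 1.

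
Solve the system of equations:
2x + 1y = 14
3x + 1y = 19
x = 5, y = 4

Use elimination (row reduction):
Equation 1: 2x + 1y = 14.
Equation 2: 3x + 1y = 19.
Multiply Eq1 by 3 and Eq2 by 2: 6x + 3y = 42;  6x + 2y = 38.
Subtract: (-1)y = -4, so y = 4.
Back-substitute into Eq1: 2x + 1*(4) = 14, so x = 5.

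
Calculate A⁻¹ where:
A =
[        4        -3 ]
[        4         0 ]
det(A) = 12
A⁻¹ =
[        0       1/4 ]
[     -1/3       1/3 ]

For a 2×2 matrix A = [[a, b], [c, d]] with det(A) ≠ 0, A⁻¹ = (1/det(A)) * [[d, -b], [-c, a]].
det(A) = (4)*(0) - (-3)*(4) = 0 + 12 = 12.
A⁻¹ = (1/12) * [[0, 3], [-4, 4]].
Dividing each entry by 12 and reducing:
A⁻¹ =
[        0       1/4 ]
[     -1/3       1/3 ]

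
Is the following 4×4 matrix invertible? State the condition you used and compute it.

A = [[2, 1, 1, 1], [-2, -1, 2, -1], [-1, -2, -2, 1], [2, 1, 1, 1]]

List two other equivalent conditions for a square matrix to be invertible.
No, not invertible; det(A) = 0 (two rows are equal, so the rows are linearly dependent). Equivalent conditions (failing for this A): rank(A) < 4; Ax = 0 has non-trivial solutions; 0 is an eigenvalue; the columns are linearly dependent.

To check invertibility, compute det(A).
In this matrix, row 0 and the last row are identical, so one row is a scalar multiple of another and the rows are linearly dependent.
A matrix with linearly dependent rows has det = 0 and is not invertible.
Equivalent failed conditions:
- rank(A) < 4.
- Ax = 0 has non-trivial solutions.
- 0 is an eigenvalue.
- The columns are linearly dependent.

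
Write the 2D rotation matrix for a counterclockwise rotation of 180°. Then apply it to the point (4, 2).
R = [[-1, 0], [0, -1]]; R·(4, 2) = (-4, -2)

Rotation matrix formula: R(θ) = [[cos θ, -sin θ], [sin θ, cos θ]]
For θ = 180°:
cos(180°) = -1
sin(180°) = 0
R = [[-1, 0], [0, -1]]
Apply to (4, 2): [-1·4 + (0)·2, 0·4 + -1·2] = (-4, -2)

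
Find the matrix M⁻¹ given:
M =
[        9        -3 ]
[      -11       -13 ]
det(M) = -150
M⁻¹ =
[   13/150     -1/50 ]
[  -11/150     -3/50 ]

For a 2×2 matrix M = [[a, b], [c, d]] with det(M) ≠ 0, M⁻¹ = (1/det(M)) * [[d, -b], [-c, a]].
det(M) = (9)*(-13) - (-3)*(-11) = -117 - 33 = -150.
M⁻¹ = (1/-150) * [[-13, 3], [11, 9]].
Dividing each entry by -150 and reducing:
M⁻¹ =
[   13/150     -1/50 ]
[  -11/150     -3/50 ]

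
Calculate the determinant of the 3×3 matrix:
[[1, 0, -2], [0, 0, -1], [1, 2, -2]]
2

Expansion along first row:
det = 1·det([[0,-1],[2,-2]]) - 0·det([[0,-1],[1,-2]]) + -2·det([[0,0],[1,2]])
    = 1·(0·-2 - -1·2) - 0·(0·-2 - -1·1) + -2·(0·2 - 0·1)
    = 1·2 - 0·1 + -2·0
    = 2 + 0 + 0 = 2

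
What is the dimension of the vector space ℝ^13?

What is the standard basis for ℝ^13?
Dimension = 13; standard basis = {e_1, e_2, e_3, …, e_13}

ℝ^13 is the space of 13-tuples of real numbers; its dimension is 13.
The standard basis consists of 13 vectors: e_1, e_2, e_3, …, e_13, where e_i is the vector with 1 in position i and 0 elsewhere.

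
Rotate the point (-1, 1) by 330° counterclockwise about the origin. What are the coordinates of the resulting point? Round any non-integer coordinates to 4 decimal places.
(-0.3660, 1.3660)

Rotation matrix R(θ) = [[cos θ, -sin θ], [sin θ, cos θ]]; for θ = 330°:
R = [[√3/2, 1/2], [-1/2, √3/2]]
Result: R × [-1, 1]ᵀ = [√3/2·-1 + (1/2)·1, -1/2·-1 + (√3/2)·1]ᵀ = (-0.3660, 1.3660)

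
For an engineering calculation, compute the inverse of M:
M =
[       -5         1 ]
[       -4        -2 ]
det(M) = 14
M⁻¹ =
[     -1/7     -1/14 ]
[      2/7     -5/14 ]

For a 2×2 matrix M = [[a, b], [c, d]] with det(M) ≠ 0, M⁻¹ = (1/det(M)) * [[d, -b], [-c, a]].
det(M) = (-5)*(-2) - (1)*(-4) = 10 + 4 = 14.
M⁻¹ = (1/14) * [[-2, -1], [4, -5]].
Dividing each entry by 14 and reducing:
M⁻¹ =
[     -1/7     -1/14 ]
[      2/7     -5/14 ]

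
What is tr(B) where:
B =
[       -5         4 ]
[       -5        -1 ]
tr(B) = -5 - 1 = -6

The trace of a square matrix is the sum of its diagonal entries.
Diagonal entries of B: B[0][0] = -5, B[1][1] = -1.
tr(B) = -5 - 1 = -6.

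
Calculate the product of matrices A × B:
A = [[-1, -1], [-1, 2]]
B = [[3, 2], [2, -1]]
[[-5, -1], [1, -4]]

Matrix multiplication:
C[0][0] = -1×3 + -1×2 = -5
C[0][1] = -1×2 + -1×-1 = -1
C[1][0] = -1×3 + 2×2 = 1
C[1][1] = -1×2 + 2×-1 = -4
Result: [[-5, -1], [1, -4]]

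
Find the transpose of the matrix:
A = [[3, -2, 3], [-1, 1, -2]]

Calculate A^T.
[[3, -1], [-2, 1], [3, -2]]

The transpose sends entry (i,j) to (j,i); rows become columns.
Row 0 of A: [3, -2, 3] -> column 0 of A^T.
Row 1 of A: [-1, 1, -2] -> column 1 of A^T.
A^T = [[3, -1], [-2, 1], [3, -2]]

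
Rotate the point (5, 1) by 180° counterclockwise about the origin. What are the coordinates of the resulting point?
(-5, -1)

Rotation matrix R(θ) = [[cos θ, -sin θ], [sin θ, cos θ]]; for θ = 180°:
R = [[-1, 0], [0, -1]]
Result: R × [5, 1]ᵀ = [-1·5 + (0)·1, 0·5 + (-1)·1]ᵀ = (-5, -1)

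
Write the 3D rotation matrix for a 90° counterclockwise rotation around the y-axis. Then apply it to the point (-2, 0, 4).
R = [[0, 0, 1], [0, 1, 0], [-1, 0, 0]]; R·(-2, 0, 4) = (4, 0, 2)

Rotation matrix for 90° around y-axis:
cos(90°) = 0, sin(90°) = 1
R = [[0, 0, 1], [0, 1, 0], [-1, 0, 0]]
Apply to (-2, 0, 4): R·[-2, 0, 4]ᵀ = (4, 0, 2)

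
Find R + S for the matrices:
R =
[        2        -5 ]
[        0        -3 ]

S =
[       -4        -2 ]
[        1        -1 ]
R + S =
[       -2        -7 ]
[        1        -4 ]

Matrix addition is elementwise: (R+S)[i][j] = R[i][j] + S[i][j].
  (R+S)[0][0] = (2) + (-4) = -2
  (R+S)[0][1] = (-5) + (-2) = -7
  (R+S)[1][0] = (0) + (1) = 1
  (R+S)[1][1] = (-3) + (-1) = -4
R + S =
[       -2        -7 ]
[        1        -4 ]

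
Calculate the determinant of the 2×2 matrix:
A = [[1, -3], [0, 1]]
1

For A = [[a, b], [c, d]], det(A) = a*d - b*c.
det(A) = (1)*(1) - (-3)*(0) = 1 - 0 = 1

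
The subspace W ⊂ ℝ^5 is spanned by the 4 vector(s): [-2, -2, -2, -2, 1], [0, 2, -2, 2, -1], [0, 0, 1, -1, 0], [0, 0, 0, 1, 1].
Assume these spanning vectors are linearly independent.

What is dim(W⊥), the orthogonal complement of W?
dim(W⊥) = 1

For any subspace W of ℝ^n, dim(W) + dim(W⊥) = n (the whole-space dimension).
Here the given 4 vectors are linearly independent, so dim(W) = 4.
Thus dim(W⊥) = n - dim(W) = 5 - 4 = 1.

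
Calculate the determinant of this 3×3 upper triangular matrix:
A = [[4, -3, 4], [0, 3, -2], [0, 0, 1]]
12

The determinant of a triangular matrix is the product of its diagonal entries (the off-diagonal entries above the diagonal do not affect it).
det(A) = (4) * (3) * (1) = 12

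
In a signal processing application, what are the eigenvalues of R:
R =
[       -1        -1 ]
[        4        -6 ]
λ = -5, -2

Solve det(R - λI) = 0. For a 2×2 matrix the characteristic equation is λ² - (trace)λ + det = 0.
trace(R) = a + d = -1 - 6 = -7.
det(R) = a*d - b*c = (-1)*(-6) - (-1)*(4) = 6 + 4 = 10.
Characteristic equation: λ² - (-7)λ + (10) = 0.
Discriminant = (-7)² - 4*(10) = 49 - 40 = 9.
λ = (-7 ± √9) / 2 = (-7 ± 3) / 2 = -5, -2.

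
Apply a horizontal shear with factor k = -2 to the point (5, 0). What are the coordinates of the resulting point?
(5, 0)

Shear matrix for horizontal shear with factor k = -2:
[[1, -2], [0, 1]]
Result: (5, 0) → (5, 0)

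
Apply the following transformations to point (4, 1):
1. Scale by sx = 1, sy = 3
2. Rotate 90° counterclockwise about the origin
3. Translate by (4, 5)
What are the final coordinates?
(1, 9)

Step 1: Scale → (4, 3)
Step 2: Rotate 90° → (-3, 4)
Step 3: Translate → (1, 9)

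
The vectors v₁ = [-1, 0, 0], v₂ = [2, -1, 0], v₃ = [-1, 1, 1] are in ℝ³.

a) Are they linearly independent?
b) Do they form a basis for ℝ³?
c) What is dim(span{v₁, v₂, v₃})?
Yes independent, yes basis, dim = 3

Stack v₁, v₂, v₃ as rows of a 3×3 matrix.
[[-1, 0, 0]; [2, -1, 0]; [-1, 1, 1]] is already lower triangular with nonzero diagonal entries (-1, -1, 1), so its determinant is the product of the diagonal entries, det = (-1)·(-1)·(1) = 1 ≠ 0, and the rows are linearly independent.
Three linearly independent vectors in ℝ³ form a basis for ℝ³, so dim(span{v₁,v₂,v₃}) = 3.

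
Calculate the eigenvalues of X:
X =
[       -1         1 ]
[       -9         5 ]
λ = 2, 2

Solve det(X - λI) = 0. For a 2×2 matrix the characteristic equation is λ² - (trace)λ + det = 0.
trace(X) = a + d = -1 + 5 = 4.
det(X) = a*d - b*c = (-1)*(5) - (1)*(-9) = -5 + 9 = 4.
Characteristic equation: λ² - (4)λ + (4) = 0.
Discriminant = (4)² - 4*(4) = 16 - 16 = 0.
λ = (4 ± √0) / 2 = (4 ± 0) / 2 = 2, 2.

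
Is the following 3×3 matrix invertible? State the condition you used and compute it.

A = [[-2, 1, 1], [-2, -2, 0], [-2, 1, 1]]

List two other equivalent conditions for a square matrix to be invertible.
No, not invertible; det(A) = 0 (two rows are equal, so the rows are linearly dependent). Equivalent conditions (failing for this A): rank(A) < 3; Ax = 0 has non-trivial solutions; 0 is an eigenvalue; the columns are linearly dependent.

To check invertibility, compute det(A).
In this matrix, row 0 and the last row are identical, so one row is a scalar multiple of another and the rows are linearly dependent.
A matrix with linearly dependent rows has det = 0 and is not invertible.
Equivalent failed conditions:
- rank(A) < 3.
- Ax = 0 has non-trivial solutions.
- 0 is an eigenvalue.
- The columns are linearly dependent.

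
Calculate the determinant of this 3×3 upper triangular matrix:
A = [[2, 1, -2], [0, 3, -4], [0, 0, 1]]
6

The determinant of a triangular matrix is the product of its diagonal entries (the off-diagonal entries above the diagonal do not affect it).
det(A) = (2) * (3) * (1) = 6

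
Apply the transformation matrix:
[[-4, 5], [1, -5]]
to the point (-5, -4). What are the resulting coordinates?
(0, 15)

Matrix multiplication:
[[-4, 5], [1, -5]] × [-5, -4]ᵀ
= [-4×-5 + 5×-4, 1×-5 + -5×-4]ᵀ
= [0.0000, 15.0000]ᵀ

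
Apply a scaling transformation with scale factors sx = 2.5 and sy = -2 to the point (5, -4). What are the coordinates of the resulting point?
(12.5, 8)

Scaling matrix:
[[2.50, 0], [0, -2]]
Result: (5 × 2.5, -4 × -2) = (12.5, 8)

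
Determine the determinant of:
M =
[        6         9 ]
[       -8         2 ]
det(M) = 84

For a 2×2 matrix [[a, b], [c, d]], det = a*d - b*c.
det(M) = (6)*(2) - (9)*(-8) = 12 + 72 = 84.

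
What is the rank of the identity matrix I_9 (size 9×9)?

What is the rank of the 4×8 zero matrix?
rank(I_9) = 9, rank(0) = 0

The identity I_9 has 9 columns that are the standard basis vectors e_1, …, e_9. These are linearly independent, so all 9 columns are pivots and rank(I_9) = 9.
The 4×8 zero matrix has every entry zero, so every row is the zero row and there are no pivots; rank(0) = 0.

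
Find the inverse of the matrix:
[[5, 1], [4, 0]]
[[0, 1/4], [1, -5/4]]

For [[a,b],[c,d]], inverse = (1/det)·[[d,-b],[-c,a]]
det = 5·0 - 1·4 = -4
Inverse = (1/-4)·[[0, -1], [-4, 5]]
        = [[0, 1/4], [1, -5/4]]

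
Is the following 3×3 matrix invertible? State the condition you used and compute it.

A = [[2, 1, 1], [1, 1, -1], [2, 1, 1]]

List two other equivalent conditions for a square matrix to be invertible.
No, not invertible; det(A) = 0 (two rows are equal, so the rows are linearly dependent). Equivalent conditions (failing for this A): rank(A) < 3; Ax = 0 has non-trivial solutions; 0 is an eigenvalue; the columns are linearly dependent.

To check invertibility, compute det(A).
In this matrix, row 0 and the last row are identical, so one row is a scalar multiple of another and the rows are linearly dependent.
A matrix with linearly dependent rows has det = 0 and is not invertible.
Equivalent failed conditions:
- rank(A) < 3.
- Ax = 0 has non-trivial solutions.
- 0 is an eigenvalue.
- The columns are linearly dependent.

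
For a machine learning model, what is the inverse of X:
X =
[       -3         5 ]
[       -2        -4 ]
det(X) = 22
X⁻¹ =
[    -2/11     -5/22 ]
[     1/11     -3/22 ]

For a 2×2 matrix X = [[a, b], [c, d]] with det(X) ≠ 0, X⁻¹ = (1/det(X)) * [[d, -b], [-c, a]].
det(X) = (-3)*(-4) - (5)*(-2) = 12 + 10 = 22.
X⁻¹ = (1/22) * [[-4, -5], [2, -3]].
Dividing each entry by 22 and reducing:
X⁻¹ =
[    -2/11     -5/22 ]
[     1/11     -3/22 ]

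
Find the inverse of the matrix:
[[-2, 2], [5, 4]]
[[-2/9, 1/9], [5/18, 1/9]]

For [[a,b],[c,d]], inverse = (1/det)·[[d,-b],[-c,a]]
det = -2·4 - 2·5 = -18
Inverse = (1/-18)·[[4, -2], [-5, -2]]
        = [[-2/9, 1/9], [5/18, 1/9]]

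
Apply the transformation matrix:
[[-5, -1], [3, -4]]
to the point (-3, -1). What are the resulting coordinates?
(16, -5)

Matrix multiplication:
[[-5, -1], [3, -4]] × [-3, -1]ᵀ
= [-5×-3 + -1×-1, 3×-3 + -4×-1]ᵀ
= [16.0000, -5.0000]ᵀ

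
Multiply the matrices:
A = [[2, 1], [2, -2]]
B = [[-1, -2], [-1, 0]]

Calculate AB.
[[-3, -4], [0, -4]]

Each entry (i,j) of AB = sum over k of A[i][k]*B[k][j].
(AB)[0][0] = (2)*(-1) + (1)*(-1) = -3
(AB)[0][1] = (2)*(-2) + (1)*(0) = -4
(AB)[1][0] = (2)*(-1) + (-2)*(-1) = 0
(AB)[1][1] = (2)*(-2) + (-2)*(0) = -4
AB = [[-3, -4], [0, -4]]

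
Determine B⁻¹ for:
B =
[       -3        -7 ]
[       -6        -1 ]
det(B) = -39
B⁻¹ =
[     1/39     -7/39 ]
[    -2/13      1/13 ]

For a 2×2 matrix B = [[a, b], [c, d]] with det(B) ≠ 0, B⁻¹ = (1/det(B)) * [[d, -b], [-c, a]].
det(B) = (-3)*(-1) - (-7)*(-6) = 3 - 42 = -39.
B⁻¹ = (1/-39) * [[-1, 7], [6, -3]].
Dividing each entry by -39 and reducing:
B⁻¹ =
[     1/39     -7/39 ]
[    -2/13      1/13 ]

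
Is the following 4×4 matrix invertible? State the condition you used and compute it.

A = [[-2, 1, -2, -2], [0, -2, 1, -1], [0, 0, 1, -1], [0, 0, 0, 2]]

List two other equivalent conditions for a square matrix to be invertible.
Yes, invertible; det(A) = 8 ≠ 0. Equivalent conditions: rank(A) = 4; Ax = 0 has only the trivial solution; 0 is not an eigenvalue; the columns of A are linearly independent.

To check invertibility, compute det(A).
The given matrix is triangular, so det(A) equals the product of its diagonal entries = 8 ≠ 0.
Since det(A) ≠ 0, A is invertible.
Equivalent conditions for a square matrix A to be invertible:
- rank(A) = 4 (full rank).
- The homogeneous system Ax = 0 has only the trivial solution x = 0.
- 0 is not an eigenvalue of A.
- The columns (equivalently rows) of A are linearly independent.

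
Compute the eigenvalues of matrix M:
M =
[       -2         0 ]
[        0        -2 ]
λ = -2, -2

Solve det(M - λI) = 0. For a 2×2 matrix the characteristic equation is λ² - (trace)λ + det = 0.
trace(M) = a + d = -2 - 2 = -4.
det(M) = a*d - b*c = (-2)*(-2) - (0)*(0) = 4 - 0 = 4.
Characteristic equation: λ² - (-4)λ + (4) = 0.
Discriminant = (-4)² - 4*(4) = 16 - 16 = 0.
λ = (-4 ± √0) / 2 = (-4 ± 0) / 2 = -2, -2.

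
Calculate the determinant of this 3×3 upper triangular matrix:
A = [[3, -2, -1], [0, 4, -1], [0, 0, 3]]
36

The determinant of a triangular matrix is the product of its diagonal entries (the off-diagonal entries above the diagonal do not affect it).
det(A) = (3) * (4) * (3) = 36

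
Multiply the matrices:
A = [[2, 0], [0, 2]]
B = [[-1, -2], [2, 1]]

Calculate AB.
[[-2, -4], [4, 2]]

Each entry (i,j) of AB = sum over k of A[i][k]*B[k][j].
(AB)[0][0] = (2)*(-1) + (0)*(2) = -2
(AB)[0][1] = (2)*(-2) + (0)*(1) = -4
(AB)[1][0] = (0)*(-1) + (2)*(2) = 4
(AB)[1][1] = (0)*(-2) + (2)*(1) = 2
AB = [[-2, -4], [4, 2]]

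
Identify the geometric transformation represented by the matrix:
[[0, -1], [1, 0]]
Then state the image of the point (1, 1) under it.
rotation by 90° counterclockwise; image of (1, 1) is (-1, 1)

This matches the form [[cos θ, -sin θ], [sin θ, cos θ]] of a rotation matrix; reading off cos θ and sin θ gives the angle.
The matrix [[0, -1], [1, 0]] represents: rotation by 90° counterclockwise.
Applying it to (1, 1): [0·1 + -1·1, 1·1 + 0·1] = (-1, 1).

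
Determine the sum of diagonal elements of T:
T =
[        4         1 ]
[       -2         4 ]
tr(T) = 4 + 4 = 8

The trace of a square matrix is the sum of its diagonal entries.
Diagonal entries of T: T[0][0] = 4, T[1][1] = 4.
tr(T) = 4 + 4 = 8.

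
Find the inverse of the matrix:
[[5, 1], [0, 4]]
[[1/5, -1/20], [0, 1/4]]

For [[a,b],[c,d]], inverse = (1/det)·[[d,-b],[-c,a]]
det = 5·4 - 1·0 = 20
Inverse = (1/20)·[[4, -1], [0, 5]]
        = [[1/5, -1/20], [0, 1/4]]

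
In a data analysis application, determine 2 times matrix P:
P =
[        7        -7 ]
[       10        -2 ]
2P =
[       14       -14 ]
[       20        -4 ]

Scalar multiplication is elementwise: (2P)[i][j] = 2 * P[i][j].
  (2P)[0][0] = 2 * (7) = 14
  (2P)[0][1] = 2 * (-7) = -14
  (2P)[1][0] = 2 * (10) = 20
  (2P)[1][1] = 2 * (-2) = -4
2P =
[       14       -14 ]
[       20        -4 ]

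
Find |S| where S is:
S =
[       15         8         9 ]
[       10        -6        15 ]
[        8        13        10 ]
det(S) = -2063

Expand along row 0 (cofactor expansion): det(S) = a*(e*i - f*h) - b*(d*i - f*g) + c*(d*h - e*g), where the 3×3 is [[a, b, c], [d, e, f], [g, h, i]].
Minor M_00 = (-6)*(10) - (15)*(13) = -60 - 195 = -255.
Minor M_01 = (10)*(10) - (15)*(8) = 100 - 120 = -20.
Minor M_02 = (10)*(13) - (-6)*(8) = 130 + 48 = 178.
det(S) = (15)*(-255) - (8)*(-20) + (9)*(178) = -3825 + 160 + 1602 = -2063.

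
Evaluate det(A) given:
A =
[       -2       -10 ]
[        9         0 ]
det(A) = 90

For a 2×2 matrix [[a, b], [c, d]], det = a*d - b*c.
det(A) = (-2)*(0) - (-10)*(9) = 0 + 90 = 90.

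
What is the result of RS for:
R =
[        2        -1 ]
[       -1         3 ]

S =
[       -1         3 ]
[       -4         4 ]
RS =
[        2         2 ]
[      -11         9 ]

Matrix multiplication: (RS)[i][j] = sum over k of R[i][k] * S[k][j].
  (RS)[0][0] = (2)*(-1) + (-1)*(-4) = 2
  (RS)[0][1] = (2)*(3) + (-1)*(4) = 2
  (RS)[1][0] = (-1)*(-1) + (3)*(-4) = -11
  (RS)[1][1] = (-1)*(3) + (3)*(4) = 9
RS =
[        2         2 ]
[      -11         9 ]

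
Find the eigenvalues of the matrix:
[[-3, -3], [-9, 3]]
λ = -6 and λ = 6

Characteristic equation: det(A - λI) = 0
λ² - (trace)λ + (det) = 0
λ² - (0)λ + (-36) = 0
λ² - 0λ - 36 = 0
Solving: λ = -6, 6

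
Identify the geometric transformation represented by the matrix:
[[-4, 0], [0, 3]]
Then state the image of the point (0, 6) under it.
non-uniform scaling by (-4, 3); image of (0, 6) is (0, 18)

This is diagonal with distinct entries, so it scales the x-axis by -4 and the y-axis by 3.
The matrix [[-4, 0], [0, 3]] represents: non-uniform scaling by (-4, 3).
Applying it to (0, 6): [-4·0 + 0·6, 0·0 + 3·6] = (0, 18).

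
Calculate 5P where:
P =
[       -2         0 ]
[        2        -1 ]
5P =
[      -10         0 ]
[       10        -5 ]

Scalar multiplication is elementwise: (5P)[i][j] = 5 * P[i][j].
  (5P)[0][0] = 5 * (-2) = -10
  (5P)[0][1] = 5 * (0) = 0
  (5P)[1][0] = 5 * (2) = 10
  (5P)[1][1] = 5 * (-1) = -5
5P =
[      -10         0 ]
[       10        -5 ]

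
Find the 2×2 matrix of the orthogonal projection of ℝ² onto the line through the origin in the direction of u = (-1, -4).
[[1/17, 4/17], [4/17, 16/17]]

The orthogonal projection onto the line spanned by a nonzero vector u = (a, b) has matrix P = (u uᵀ) / (uᵀ u) = (1/(a² + b²)) · [[a², ab], [ab, b²]].
Here u = (-1, -4), so a² + b² = 1 + 16 = 17.
P = (1/17) · [[1, 4], [4, 16]] = [[1/17, 4/17], [4/17, 16/17]].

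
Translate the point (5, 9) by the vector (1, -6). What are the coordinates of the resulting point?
(6, 3)

Translation by (1, -6):
x' = 5 + 1 = 6
y' = 9 + -6 = 3
Homogeneous matrix: [[1, 0, 1], [0, 1, -6], [0, 0, 1]]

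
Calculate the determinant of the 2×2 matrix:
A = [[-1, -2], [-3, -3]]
-3

For A = [[a, b], [c, d]], det(A) = a*d - b*c.
det(A) = (-1)*(-3) - (-2)*(-3) = 3 - 6 = -3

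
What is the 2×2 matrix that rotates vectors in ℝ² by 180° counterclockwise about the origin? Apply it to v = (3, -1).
R = [[-1, 0], [0, -1]]; R·v = (-3, 1)

A counterclockwise rotation by angle θ in ℝ² has matrix R(θ) = [[cos θ, -sin θ], [sin θ, cos θ]].
For θ = 180°: cos θ = -1, sin θ = 0.
R(180°) = [[-1, 0], [0, -1]].
R·v = [-1·3 + (0)·-1, 0·3 + -1·-1] = (-3, 1).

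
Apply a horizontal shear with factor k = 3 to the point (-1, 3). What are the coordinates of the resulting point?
(8, 3)

Shear matrix for horizontal shear with factor k = 3:
[[1, 3], [0, 1]]
Result: (-1, 3) → (8, 3)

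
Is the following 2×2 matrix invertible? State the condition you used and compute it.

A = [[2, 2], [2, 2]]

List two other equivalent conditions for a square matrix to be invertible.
No, not invertible; det(A) = 0 (two rows are equal, so the rows are linearly dependent). Equivalent conditions (failing for this A): rank(A) < 2; Ax = 0 has non-trivial solutions; 0 is an eigenvalue; the columns are linearly dependent.

To check invertibility, compute det(A).
In this matrix, row 0 and the last row are identical, so one row is a scalar multiple of another and the rows are linearly dependent.
A matrix with linearly dependent rows has det = 0 and is not invertible.
Equivalent failed conditions:
- rank(A) < 2.
- Ax = 0 has non-trivial solutions.
- 0 is an eigenvalue.
- The columns are linearly dependent.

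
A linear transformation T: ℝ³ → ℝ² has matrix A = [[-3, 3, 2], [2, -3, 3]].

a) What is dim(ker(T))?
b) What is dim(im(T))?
dim(ker) = 1, dim(im) = 2

The two rows are not scalar multiples of one another (no single k satisfies row 2 = k × row 1), so they are linearly independent.
Thus rank(A) = 2.
dim(im(T)) = rank(A) = 2.
By the rank-nullity theorem applied to T: ℝ³ → ℝ², rank(A) + nullity(A) = 3 (the domain dimension), so dim(ker(T)) = 3 - 2 = 1.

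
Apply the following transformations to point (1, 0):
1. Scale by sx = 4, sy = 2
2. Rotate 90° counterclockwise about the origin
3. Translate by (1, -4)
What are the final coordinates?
(1, 0)

Step 1: Scale → (4, 0)
Step 2: Rotate 90° → (0, 4)
Step 3: Translate → (1, 0)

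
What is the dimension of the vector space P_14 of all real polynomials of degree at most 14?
Dimension = 15

A polynomial of degree at most 14 can be written as a₀ + a₁x + a₂x² + … + a_14x^14, with 15 free coefficients a₀, …, a_14.
The set {1, x, x², …, x^14} is a basis: it spans P_14 (every such polynomial is a linear combination of these) and is linearly independent (a polynomial is zero iff all its coefficients are zero).
Therefore dim(P_14) = 14 + 1 = 15.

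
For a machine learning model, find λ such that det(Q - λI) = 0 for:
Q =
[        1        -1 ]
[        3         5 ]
λ = 2, 4

Solve det(Q - λI) = 0. For a 2×2 matrix the characteristic equation is λ² - (trace)λ + det = 0.
trace(Q) = a + d = 1 + 5 = 6.
det(Q) = a*d - b*c = (1)*(5) - (-1)*(3) = 5 + 3 = 8.
Characteristic equation: λ² - (6)λ + (8) = 0.
Discriminant = (6)² - 4*(8) = 36 - 32 = 4.
λ = (6 ± √4) / 2 = (6 ± 2) / 2 = 2, 4.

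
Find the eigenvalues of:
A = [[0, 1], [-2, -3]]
λ = -2, -1

Solve det(A - λI) = 0. For a 2×2 matrix this is λ² - (trace)λ + det = 0.
trace(A) = 0 - 3 = -3.
det(A) = (0)*(-3) - (1)*(-2) = 0 + 2 = 2.
Characteristic equation: λ² - (-3)λ + (2) = 0.
Discriminant: (-3)² - 4*(2) = 9 - 8 = 1.
Roots: λ = (-3 ± √1) / 2 = -2, -1.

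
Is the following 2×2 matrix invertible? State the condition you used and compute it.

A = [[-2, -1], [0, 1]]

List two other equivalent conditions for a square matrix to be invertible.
Yes, invertible; det(A) = -2 ≠ 0. Equivalent conditions: rank(A) = 2; Ax = 0 has only the trivial solution; 0 is not an eigenvalue; the columns of A are linearly independent.

To check invertibility, compute det(A).
The given matrix is triangular, so det(A) equals the product of its diagonal entries = -2 ≠ 0.
Since det(A) ≠ 0, A is invertible.
Equivalent conditions for a square matrix A to be invertible:
- rank(A) = 2 (full rank).
- The homogeneous system Ax = 0 has only the trivial solution x = 0.
- 0 is not an eigenvalue of A.
- The columns (equivalently rows) of A are linearly independent.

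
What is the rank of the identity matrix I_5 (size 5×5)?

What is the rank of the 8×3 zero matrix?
rank(I_5) = 5, rank(0) = 0

The identity I_5 has 5 columns that are the standard basis vectors e_1, …, e_5. These are linearly independent, so all 5 columns are pivots and rank(I_5) = 5.
The 8×3 zero matrix has every entry zero, so every row is the zero row and there are no pivots; rank(0) = 0.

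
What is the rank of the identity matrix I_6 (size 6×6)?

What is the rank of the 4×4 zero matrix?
rank(I_6) = 6, rank(0) = 0

The identity I_6 has 6 columns that are the standard basis vectors e_1, …, e_6. These are linearly independent, so all 6 columns are pivots and rank(I_6) = 6.
The 4×4 zero matrix has every entry zero, so every row is the zero row and there are no pivots; rank(0) = 0.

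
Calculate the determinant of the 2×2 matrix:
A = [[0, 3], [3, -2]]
-9

For A = [[a, b], [c, d]], det(A) = a*d - b*c.
det(A) = (0)*(-2) - (3)*(3) = 0 - 9 = -9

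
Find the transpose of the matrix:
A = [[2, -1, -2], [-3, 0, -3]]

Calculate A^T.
[[2, -3], [-1, 0], [-2, -3]]

The transpose sends entry (i,j) to (j,i); rows become columns.
Row 0 of A: [2, -1, -2] -> column 0 of A^T.
Row 1 of A: [-3, 0, -3] -> column 1 of A^T.
A^T = [[2, -3], [-1, 0], [-2, -3]]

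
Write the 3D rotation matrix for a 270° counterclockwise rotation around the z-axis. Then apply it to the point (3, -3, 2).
R = [[0, 1, 0], [-1, 0, 0], [0, 0, 1]]; R·(3, -3, 2) = (-3, -3, 2)

Rotation matrix for 270° around z-axis:
cos(270°) = 0, sin(270°) = -1
R = [[0, 1, 0], [-1, 0, 0], [0, 0, 1]]
Apply to (3, -3, 2): R·[3, -3, 2]ᵀ = (-3, -3, 2)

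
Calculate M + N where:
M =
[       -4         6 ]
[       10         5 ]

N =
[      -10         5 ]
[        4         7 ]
M + N =
[      -14        11 ]
[       14        12 ]

Matrix addition is elementwise: (M+N)[i][j] = M[i][j] + N[i][j].
  (M+N)[0][0] = (-4) + (-10) = -14
  (M+N)[0][1] = (6) + (5) = 11
  (M+N)[1][0] = (10) + (4) = 14
  (M+N)[1][1] = (5) + (7) = 12
M + N =
[      -14        11 ]
[       14        12 ]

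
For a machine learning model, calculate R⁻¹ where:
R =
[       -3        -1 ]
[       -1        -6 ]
det(R) = 17
R⁻¹ =
[    -6/17      1/17 ]
[     1/17     -3/17 ]

For a 2×2 matrix R = [[a, b], [c, d]] with det(R) ≠ 0, R⁻¹ = (1/det(R)) * [[d, -b], [-c, a]].
det(R) = (-3)*(-6) - (-1)*(-1) = 18 - 1 = 17.
R⁻¹ = (1/17) * [[-6, 1], [1, -3]].
Dividing each entry by 17 and reducing:
R⁻¹ =
[    -6/17      1/17 ]
[     1/17     -3/17 ]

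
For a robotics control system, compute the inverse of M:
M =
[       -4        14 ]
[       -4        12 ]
det(M) = 8
M⁻¹ =
[      3/2      -7/4 ]
[      1/2      -1/2 ]

For a 2×2 matrix M = [[a, b], [c, d]] with det(M) ≠ 0, M⁻¹ = (1/det(M)) * [[d, -b], [-c, a]].
det(M) = (-4)*(12) - (14)*(-4) = -48 + 56 = 8.
M⁻¹ = (1/8) * [[12, -14], [4, -4]].
Dividing each entry by 8 and reducing:
M⁻¹ =
[      3/2      -7/4 ]
[      1/2      -1/2 ]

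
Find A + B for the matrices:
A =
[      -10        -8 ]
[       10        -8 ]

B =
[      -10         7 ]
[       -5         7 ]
A + B =
[      -20        -1 ]
[        5        -1 ]

Matrix addition is elementwise: (A+B)[i][j] = A[i][j] + B[i][j].
  (A+B)[0][0] = (-10) + (-10) = -20
  (A+B)[0][1] = (-8) + (7) = -1
  (A+B)[1][0] = (10) + (-5) = 5
  (A+B)[1][1] = (-8) + (7) = -1
A + B =
[      -20        -1 ]
[        5        -1 ]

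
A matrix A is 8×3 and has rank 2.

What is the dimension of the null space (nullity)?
1

The rank-nullity theorem for an m×n matrix states:
rank(A) + nullity(A) = n (the number of columns).
Here n = 3 and rank(A) = 2, so nullity(A) = 3 - 2 = 1.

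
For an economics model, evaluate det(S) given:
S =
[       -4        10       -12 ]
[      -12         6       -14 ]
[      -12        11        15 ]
det(S) = 3224

Expand along row 0 (cofactor expansion): det(S) = a*(e*i - f*h) - b*(d*i - f*g) + c*(d*h - e*g), where the 3×3 is [[a, b, c], [d, e, f], [g, h, i]].
Minor M_00 = (6)*(15) - (-14)*(11) = 90 + 154 = 244.
Minor M_01 = (-12)*(15) - (-14)*(-12) = -180 - 168 = -348.
Minor M_02 = (-12)*(11) - (6)*(-12) = -132 + 72 = -60.
det(S) = (-4)*(244) - (10)*(-348) + (-12)*(-60) = -976 + 3480 + 720 = 3224.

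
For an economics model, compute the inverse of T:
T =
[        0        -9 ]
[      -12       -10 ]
det(T) = -108
T⁻¹ =
[     5/54     -1/12 ]
[     -1/9         0 ]

For a 2×2 matrix T = [[a, b], [c, d]] with det(T) ≠ 0, T⁻¹ = (1/det(T)) * [[d, -b], [-c, a]].
det(T) = (0)*(-10) - (-9)*(-12) = 0 - 108 = -108.
T⁻¹ = (1/-108) * [[-10, 9], [12, 0]].
Dividing each entry by -108 and reducing:
T⁻¹ =
[     5/54     -1/12 ]
[     -1/9         0 ]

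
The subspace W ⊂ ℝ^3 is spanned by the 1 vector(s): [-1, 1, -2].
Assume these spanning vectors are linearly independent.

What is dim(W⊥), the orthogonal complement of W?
dim(W⊥) = 2

For any subspace W of ℝ^n, dim(W) + dim(W⊥) = n (the whole-space dimension).
Here the given 1 vectors are linearly independent, so dim(W) = 1.
Thus dim(W⊥) = n - dim(W) = 3 - 1 = 2.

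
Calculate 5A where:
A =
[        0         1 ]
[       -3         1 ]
5A =
[        0         5 ]
[      -15         5 ]

Scalar multiplication is elementwise: (5A)[i][j] = 5 * A[i][j].
  (5A)[0][0] = 5 * (0) = 0
  (5A)[0][1] = 5 * (1) = 5
  (5A)[1][0] = 5 * (-3) = -15
  (5A)[1][1] = 5 * (1) = 5
5A =
[        0         5 ]
[      -15         5 ]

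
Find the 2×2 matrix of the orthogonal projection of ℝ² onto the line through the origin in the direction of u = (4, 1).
[[16/17, 4/17], [4/17, 1/17]]

The orthogonal projection onto the line spanned by a nonzero vector u = (a, b) has matrix P = (u uᵀ) / (uᵀ u) = (1/(a² + b²)) · [[a², ab], [ab, b²]].
Here u = (4, 1), so a² + b² = 16 + 1 = 17.
P = (1/17) · [[16, 4], [4, 1]] = [[16/17, 4/17], [4/17, 1/17]].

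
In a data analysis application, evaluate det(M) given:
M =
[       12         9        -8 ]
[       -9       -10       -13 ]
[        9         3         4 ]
det(M) = -1245

Expand along row 0 (cofactor expansion): det(M) = a*(e*i - f*h) - b*(d*i - f*g) + c*(d*h - e*g), where the 3×3 is [[a, b, c], [d, e, f], [g, h, i]].
Minor M_00 = (-10)*(4) - (-13)*(3) = -40 + 39 = -1.
Minor M_01 = (-9)*(4) - (-13)*(9) = -36 + 117 = 81.
Minor M_02 = (-9)*(3) - (-10)*(9) = -27 + 90 = 63.
det(M) = (12)*(-1) - (9)*(81) + (-8)*(63) = -12 - 729 - 504 = -1245.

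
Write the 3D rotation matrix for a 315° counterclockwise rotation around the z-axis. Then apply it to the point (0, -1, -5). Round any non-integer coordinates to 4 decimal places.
R = [[√2/2, √2/2, 0], [-√2/2, √2/2, 0], [0, 0, 1]]; R·(0, -1, -5) = (-0.7071, -0.7071, -5.0000)

Rotation matrix for 315° around z-axis:
cos(315°) = √2/2, sin(315°) = -√2/2
R = [[√2/2, √2/2, 0], [-√2/2, √2/2, 0], [0, 0, 1]]
Apply to (0, -1, -5): R·[0, -1, -5]ᵀ = (-0.7071, -0.7071, -5.0000)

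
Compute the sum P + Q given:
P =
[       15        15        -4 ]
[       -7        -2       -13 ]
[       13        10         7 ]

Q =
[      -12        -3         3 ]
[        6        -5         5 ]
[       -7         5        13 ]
P + Q =
[        3        12        -1 ]
[       -1        -7        -8 ]
[        6        15        20 ]

Matrix addition is elementwise: (P+Q)[i][j] = P[i][j] + Q[i][j].
  (P+Q)[0][0] = (15) + (-12) = 3
  (P+Q)[0][1] = (15) + (-3) = 12
  (P+Q)[0][2] = (-4) + (3) = -1
  (P+Q)[1][0] = (-7) + (6) = -1
  (P+Q)[1][1] = (-2) + (-5) = -7
  (P+Q)[1][2] = (-13) + (5) = -8
  (P+Q)[2][0] = (13) + (-7) = 6
  (P+Q)[2][1] = (10) + (5) = 15
  (P+Q)[2][2] = (7) + (13) = 20
P + Q =
[        3        12        -1 ]
[       -1        -7        -8 ]
[        6        15        20 ]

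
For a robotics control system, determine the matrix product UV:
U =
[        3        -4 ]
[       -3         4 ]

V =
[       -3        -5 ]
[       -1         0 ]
UV =
[       -5       -15 ]
[        5        15 ]

Matrix multiplication: (UV)[i][j] = sum over k of U[i][k] * V[k][j].
  (UV)[0][0] = (3)*(-3) + (-4)*(-1) = -5
  (UV)[0][1] = (3)*(-5) + (-4)*(0) = -15
  (UV)[1][0] = (-3)*(-3) + (4)*(-1) = 5
  (UV)[1][1] = (-3)*(-5) + (4)*(0) = 15
UV =
[       -5       -15 ]
[        5        15 ]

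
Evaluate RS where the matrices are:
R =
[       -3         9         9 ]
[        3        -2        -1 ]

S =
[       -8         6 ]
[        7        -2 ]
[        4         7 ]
RS =
[      123        27 ]
[      -42        15 ]

Matrix multiplication: (RS)[i][j] = sum over k of R[i][k] * S[k][j].
  (RS)[0][0] = (-3)*(-8) + (9)*(7) + (9)*(4) = 123
  (RS)[0][1] = (-3)*(6) + (9)*(-2) + (9)*(7) = 27
  (RS)[1][0] = (3)*(-8) + (-2)*(7) + (-1)*(4) = -42
  (RS)[1][1] = (3)*(6) + (-2)*(-2) + (-1)*(7) = 15
RS =
[      123        27 ]
[      -42        15 ]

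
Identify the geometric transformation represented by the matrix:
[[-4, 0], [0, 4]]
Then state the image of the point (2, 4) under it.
non-uniform scaling by (-4, 4); image of (2, 4) is (-8, 16)

This is diagonal with distinct entries, so it scales the x-axis by -4 and the y-axis by 4.
The matrix [[-4, 0], [0, 4]] represents: non-uniform scaling by (-4, 4).
Applying it to (2, 4): [-4·2 + 0·4, 0·2 + 4·4] = (-8, 16).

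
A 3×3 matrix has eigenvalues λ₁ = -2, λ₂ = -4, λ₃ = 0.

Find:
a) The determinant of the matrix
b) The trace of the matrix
det = 0, trace = -6

Two standard eigenvalue identities:
- det(A) equals the product of the eigenvalues (counted with multiplicity).
- trace(A) equals the sum of the eigenvalues.
det(A) = (-2)*(-4)*(0) = 0.
trace(A) = -2 - 4 + 0 = -6.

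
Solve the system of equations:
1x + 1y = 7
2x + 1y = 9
x = 2, y = 5

Use elimination (row reduction):
Equation 1: 1x + 1y = 7.
Equation 2: 2x + 1y = 9.
Multiply Eq1 by 2 and Eq2 by 1: 2x + 2y = 14;  2x + 1y = 9.
Subtract: (-1)y = -5, so y = 5.
Back-substitute into Eq1: 1x + 1*(5) = 7, so x = 2.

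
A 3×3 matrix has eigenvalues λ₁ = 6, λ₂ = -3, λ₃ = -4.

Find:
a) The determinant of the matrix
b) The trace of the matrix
det = 72, trace = -1

Two standard eigenvalue identities:
- det(A) equals the product of the eigenvalues (counted with multiplicity).
- trace(A) equals the sum of the eigenvalues.
det(A) = (6)*(-3)*(-4) = 72.
trace(A) = 6 - 3 - 4 = -1.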